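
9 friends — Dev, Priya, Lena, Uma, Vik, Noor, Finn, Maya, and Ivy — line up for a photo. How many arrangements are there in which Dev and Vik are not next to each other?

There are 9! = 362880 arrangements in all. If Dev and Vik are adjacent, merging them into one block gives 2·(8)! = 80640 arrangements.
Complementary counting: 362880 − 80640 = 282240.

282240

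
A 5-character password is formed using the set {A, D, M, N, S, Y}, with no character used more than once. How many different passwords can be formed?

With no repetition, fill the 5 characters in order: 6 choices, then 5, down to 2.
6 × 5 × 4 × 3 × 2 = 720.

720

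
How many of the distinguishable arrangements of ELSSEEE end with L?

15

Fix L in the last position and arrange the remaining 6 letters.
Those 6 letters have E appearing 4 times and S appearing twice, giving (6)!/(4!·2!) = 15.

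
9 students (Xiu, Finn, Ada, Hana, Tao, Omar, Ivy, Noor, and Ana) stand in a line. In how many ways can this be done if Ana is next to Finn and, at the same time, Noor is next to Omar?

Treat {Ana,Finn} as one block (2 orders) and {Noor,Omar} as another (2 orders).
That leaves 7 units to arrange: 2 × 2 × 7! = 4 × 5040 = 20160.

20160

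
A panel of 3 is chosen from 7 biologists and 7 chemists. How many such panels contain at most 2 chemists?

329

Split by how many chemists are chosen (0 through 2).
Sum: C(7,0)·C(7,3) + C(7,1)·C(7,2) + C(7,2)·C(7,1) = 35 + 147 + 147 = 329.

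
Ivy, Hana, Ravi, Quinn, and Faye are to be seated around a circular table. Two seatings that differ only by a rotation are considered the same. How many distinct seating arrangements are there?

24

Around a circle, 5 distinct people have 5!/5 = (4)! = 24 rotationally distinct seatings.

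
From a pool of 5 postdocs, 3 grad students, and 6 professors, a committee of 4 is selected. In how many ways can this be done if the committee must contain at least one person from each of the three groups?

Unrestricted: C(14,4) = 1001 ways to pick any 4 of the 14.
Subtract selections that omit an entire group: no postdocs → C(9,4) = 126; no grad students → C(11,4) = 330; no professors → C(8,4) = 70.
Add back selections omitting two groups (i.e. drawn from a single group): C(5,4) + C(3,4) + C(6,4) = 20.
By inclusion–exclusion: 1001 − 526 + 20 = 495.

495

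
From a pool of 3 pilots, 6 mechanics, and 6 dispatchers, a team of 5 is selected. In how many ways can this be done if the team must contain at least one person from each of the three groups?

Total 5-person selections from all 15: C(15,5) = 3003.
Selections missing a whole group: no pilots → C(12,5) = 792; no mechanics → C(9,5) = 126; no dispatchers → C(9,5) = 126.
Add back selections omitting two groups (i.e. drawn from a single group): C(3,5) + C(6,5) + C(6,5) = 12.
By inclusion–exclusion: 3003 − 1044 + 12 = 1971.

1971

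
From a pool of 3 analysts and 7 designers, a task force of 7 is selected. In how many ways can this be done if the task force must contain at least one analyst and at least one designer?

Total 7-person selections from all 10: C(10,7) = 120.
Selections missing a whole group: no analysts → C(7,7) = 1; no designers → C(3,7) = 0.
Both groups omitted at once is impossible, so 120 − 1 = 119.

119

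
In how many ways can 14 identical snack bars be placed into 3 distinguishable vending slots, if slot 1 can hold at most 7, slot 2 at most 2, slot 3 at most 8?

Without the upper bounds there are C(16,2) = 120 ways to split 14 among 3 vending slots.
Subtract solutions that violate a single cap (substitute x_i' = x_i − (cap_i+1)): x_1 ≥ 8 gives C(8,2) = 28; x_2 ≥ 3 gives C(13,2) = 78; x_3 ≥ 9 gives C(7,2) = 21. Together 127.
Add back pairs where two caps are both exceeded: 10 + 0 + 6 = 16.
By inclusion–exclusion the count is 120 − 127 + 16 = 9.

9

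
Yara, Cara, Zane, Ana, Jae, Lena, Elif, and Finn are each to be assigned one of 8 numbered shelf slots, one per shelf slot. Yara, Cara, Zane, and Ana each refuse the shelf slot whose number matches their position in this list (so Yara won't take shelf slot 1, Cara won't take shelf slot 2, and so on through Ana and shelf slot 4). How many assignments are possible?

Let Aᵢ (for 1 ≤ i ≤ 4) be the placements that put person i in their forbidden shelf slot. Any j of these fix j positions, leaving (8−j)! ways to fill the rest, and there are C(4,j) ways to pick which j.
By inclusion–exclusion, the number of valid placements is Σ_{j=0}^{4} (−1)^j C(4,j)·(8−j)!.
Computing: 40320 − 20160 + 4320 − 480 + 24 = 24024.

24024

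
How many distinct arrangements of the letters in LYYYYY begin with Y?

With the first slot taken by Y, it remains to arrange the other 5 letters (LYYYY).
Those 5 letters have Y appearing 4 times, giving (5)!/(4!) = 5.

5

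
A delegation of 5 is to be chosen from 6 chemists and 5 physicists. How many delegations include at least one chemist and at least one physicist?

Total 5-person selections from all 11: C(11,5) = 462.
Selections missing a whole group: no chemists → C(5,5) = 1; no physicists → C(6,5) = 6.
Both groups omitted at once is impossible, so 462 − 7 = 455.

455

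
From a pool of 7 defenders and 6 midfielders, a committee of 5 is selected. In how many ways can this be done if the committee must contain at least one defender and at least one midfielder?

Total 5-person selections from all 13: C(13,5) = 1287.
Selections missing a whole group: no defenders → C(6,5) = 6; no midfielders → C(7,5) = 21.
Both groups omitted at once is impossible, so 1287 − 27 = 1260.

1260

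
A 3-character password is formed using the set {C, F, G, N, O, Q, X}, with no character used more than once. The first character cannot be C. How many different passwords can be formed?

180

The first character has 7−1 = 6 choices (anything except C).
The remaining 2 characters are filled from the other 6 symbols without repetition: 6 × 5 = 30.
Total: 6 × 30 = 180.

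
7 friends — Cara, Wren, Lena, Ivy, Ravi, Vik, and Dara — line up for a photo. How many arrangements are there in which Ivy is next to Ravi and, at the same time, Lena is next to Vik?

Treat {Ivy,Ravi} as one block (2 orders) and {Lena,Vik} as another (2 orders).
That leaves 5 units to arrange: 2 × 2 × 5! = 4 × 120 = 480.

480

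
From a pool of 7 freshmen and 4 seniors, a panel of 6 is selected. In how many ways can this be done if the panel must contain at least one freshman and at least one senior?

455

With no constraint there are C(11,6) = 462 possible selections.
Subtract selections that omit an entire group: no freshmen → C(4,6) = 0; no seniors → C(7,6) = 7.
Both groups omitted at once is impossible, so 462 − 7 = 455.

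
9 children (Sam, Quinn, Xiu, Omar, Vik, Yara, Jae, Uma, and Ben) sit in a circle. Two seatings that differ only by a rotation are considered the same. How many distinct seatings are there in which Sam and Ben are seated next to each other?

10080

Treat {Sam, Ben} as one unit (2 internal orders) and seat the resulting 8 units around the table: (7)! circular arrangements.
So 2 × (7)! = 2 × 5040 = 10080.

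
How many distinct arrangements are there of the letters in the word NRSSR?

30

Letter multiplicities in NRSSR: N×1, R×2, S×2.
So there are 5! / (2!·2!) = 30 distinguishable arrangements.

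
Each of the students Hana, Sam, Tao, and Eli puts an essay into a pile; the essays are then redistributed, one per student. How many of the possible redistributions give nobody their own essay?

9

Let Aᵢ be the assignments in which student i gets their own essay. We want the size of the complement of A₁∪…∪A_4.
By inclusion–exclusion this is Σ_{j=0}^{4} (−1)^j C(4,j)·(4−j)!.
Computing: 24 − 24 + 12 − 4 + 1 = 9.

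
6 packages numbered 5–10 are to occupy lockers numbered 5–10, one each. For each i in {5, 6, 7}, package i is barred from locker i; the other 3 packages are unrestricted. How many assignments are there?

426

Let Aᵢ (for i ∈ {5, 6, 7}) be the placements that put package i in its forbidden locker. Any j of these fix j positions, leaving (6−j)! ways to fill the rest, and there are C(3,j) ways to pick which j.
By inclusion–exclusion, the number of valid placements is Σ_{j=0}^{3} (−1)^j C(3,j)·(6−j)!.
Computing: 720 − 360 + 72 − 6 = 426.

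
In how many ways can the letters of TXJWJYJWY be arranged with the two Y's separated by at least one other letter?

11760

There are 9!/(3!·2!·2!) = 15120 arrangements of TXJWJYJWY in total.
Arrangements with the Y's together: treat YY as one letter, giving (8)!/(3!·2!) = 3360.
Hence 15120 − 3360 = 11760.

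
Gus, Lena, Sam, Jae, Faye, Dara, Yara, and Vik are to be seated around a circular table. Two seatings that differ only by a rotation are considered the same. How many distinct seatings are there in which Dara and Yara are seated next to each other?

1440

Treat {Dara, Yara} as one unit (2 internal orders) and seat the resulting 7 units around the table: (6)! circular arrangements.
So 2 × (6)! = 2 × 720 = 1440.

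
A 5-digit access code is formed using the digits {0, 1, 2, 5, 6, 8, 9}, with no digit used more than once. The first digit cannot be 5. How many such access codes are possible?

2160

The first digit has 7−1 = 6 choices (anything except 5).
The remaining 4 digits are filled from the other 6 symbols without repetition: 6 × 5 × 4 × 3 = 360.
Total: 6 × 360 = 2160.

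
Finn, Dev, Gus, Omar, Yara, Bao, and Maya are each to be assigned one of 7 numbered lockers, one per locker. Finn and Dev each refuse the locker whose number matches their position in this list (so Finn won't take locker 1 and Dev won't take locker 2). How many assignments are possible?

Let Aᵢ (for i ∈ {1, 2}) be the placements that put person i in their forbidden locker. Any j of these fix j positions, leaving (7−j)! ways to fill the rest, and there are C(2,j) ways to pick which j.
By inclusion–exclusion, the number of valid placements is Σ_{j=0}^{2} (−1)^j C(2,j)·(7−j)!.
Computing: 5040 − 1440 + 120 = 3720.

3720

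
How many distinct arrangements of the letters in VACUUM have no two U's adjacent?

Total arrangements of VACUUM: 6!/(2!) = 360.
Arrangements with the U's together: treat UU as one letter, giving (5)! = 120.
Subtracting, 360 − 120 = 240 arrangements keep the U's apart.

240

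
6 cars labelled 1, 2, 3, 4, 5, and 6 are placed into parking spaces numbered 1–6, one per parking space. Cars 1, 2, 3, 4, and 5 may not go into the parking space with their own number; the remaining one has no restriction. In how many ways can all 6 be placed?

309

Let Aᵢ (for 1 ≤ i ≤ 5) be the placements that put car i in its forbidden parking space. Any j of these fix j positions, leaving (6−j)! ways to fill the rest, and there are C(5,j) ways to pick which j.
By inclusion–exclusion, the number of valid placements is Σ_{j=0}^{5} (−1)^j C(5,j)·(6−j)!.
Computing: 720 − 600 + 240 − 60 + 10 − 1 = 309.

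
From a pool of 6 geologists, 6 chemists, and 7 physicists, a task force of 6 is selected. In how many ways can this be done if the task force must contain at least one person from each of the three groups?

Total 6-person selections from all 19: C(19,6) = 27132.
Subtract selections that omit an entire group: no geologists → C(13,6) = 1716; no chemists → C(13,6) = 1716; no physicists → C(12,6) = 924.
Add back selections omitting two groups (i.e. drawn from a single group): C(6,6) + C(6,6) + C(7,6) = 9.
By inclusion–exclusion: 27132 − 4356 + 9 = 22785.

22785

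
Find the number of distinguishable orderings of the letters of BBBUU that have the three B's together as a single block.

3

Treat the 3 copies of B as a single block. The multiset to arrange is then {BBB, U, U}, 3 items in all.
That gives (3)!/(2!) = 3 arrangements.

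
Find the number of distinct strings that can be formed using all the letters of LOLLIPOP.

1680

The 8 letters of LOLLIPOP have repeats: L appearing 3 times, O appearing twice, and P appearing twice.
So there are 8! / (3!·2!·2!) = 1680 distinguishable arrangements.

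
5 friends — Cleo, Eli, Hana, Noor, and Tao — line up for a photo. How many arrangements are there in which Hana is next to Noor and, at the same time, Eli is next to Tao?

24

Treat {Hana,Noor} as one block (2 orders) and {Eli,Tao} as another (2 orders).
That leaves 3 units to arrange: 2 × 2 × 3! = 4 × 6 = 24.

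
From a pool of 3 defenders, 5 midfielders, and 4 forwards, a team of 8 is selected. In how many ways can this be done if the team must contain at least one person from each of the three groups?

With no constraint there are C(12,8) = 495 possible selections.
Subtract selections that omit an entire group: no defenders → C(9,8) = 9; no midfielders → C(7,8) = 0; no forwards → C(8,8) = 1.
Add back selections omitting two groups (i.e. drawn from a single group): C(3,8) + C(5,8) + C(4,8) = 0.
By inclusion–exclusion: 495 − 10 + 0 = 485.

485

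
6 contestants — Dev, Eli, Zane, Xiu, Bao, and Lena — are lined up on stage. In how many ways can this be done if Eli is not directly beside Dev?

480

Of the 6! = 720 arrangements, those with Eli and Dev adjacent number 2 × 5! = 240 (treat the pair as a block with 2 internal orders).
Complementary counting: 720 − 240 = 480.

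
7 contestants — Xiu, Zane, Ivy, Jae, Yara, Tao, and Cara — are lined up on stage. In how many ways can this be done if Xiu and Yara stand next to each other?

Place the 5 others and the Xiu-Yara pair as 6 objects in a line; the pair has 2 internal arrangements.
That gives 2 × 6! = 2 × 720 = 1440.

1440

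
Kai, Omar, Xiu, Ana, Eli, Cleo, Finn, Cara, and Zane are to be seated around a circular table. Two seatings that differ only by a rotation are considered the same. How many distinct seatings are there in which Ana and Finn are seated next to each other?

Treat {Ana, Finn} as one unit (2 internal orders) and seat the resulting 8 units around the table: (7)! circular arrangements.
So 2 × (7)! = 2 × 5040 = 10080.

10080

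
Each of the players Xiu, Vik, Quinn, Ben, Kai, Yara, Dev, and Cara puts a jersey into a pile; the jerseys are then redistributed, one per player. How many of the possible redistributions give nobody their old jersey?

14833

Count assignments avoiding every fixed point. For any j of the 8 players fixed to their old jersey, the other 8−j can be arranged in (8−j)! ways.
By inclusion–exclusion this is Σ_{j=0}^{8} (−1)^j C(8,j)·(8−j)!.
Computing: 40320 − 40320 + 20160 − 6720 + 1680 − 336 + 56 − 8 + 1 = 14833.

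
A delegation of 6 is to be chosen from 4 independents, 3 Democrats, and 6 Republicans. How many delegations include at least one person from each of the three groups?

With no constraint there are C(13,6) = 1716 possible selections.
Subtract selections that omit an entire group: no independents → C(9,6) = 84; no Democrats → C(10,6) = 210; no Republicans → C(7,6) = 7.
Add back selections omitting two groups (i.e. drawn from a single group): C(4,6) + C(3,6) + C(6,6) = 1.
By inclusion–exclusion: 1716 − 301 + 1 = 1416.

1416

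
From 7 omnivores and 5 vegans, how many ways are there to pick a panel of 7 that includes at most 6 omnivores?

791

Split by how many omnivores are chosen (0 through 6).
Sum: C(7,0)·C(5,7) + C(7,1)·C(5,6) + C(7,2)·C(5,5) + C(7,3)·C(5,4) + C(7,4)·C(5,3) + C(7,5)·C(5,2) + C(7,6)·C(5,1) = 0 + 0 + 21 + 175 + 350 + 210 + 35 = 791.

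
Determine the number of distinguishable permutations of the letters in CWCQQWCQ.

CWCQQWCQ has 8 letters with C appearing 3 times, Q appearing 3 times, and W appearing twice.
Dividing 8! = 40320 by 3!·3!·2! = 72 for the repeated letters gives 560.

560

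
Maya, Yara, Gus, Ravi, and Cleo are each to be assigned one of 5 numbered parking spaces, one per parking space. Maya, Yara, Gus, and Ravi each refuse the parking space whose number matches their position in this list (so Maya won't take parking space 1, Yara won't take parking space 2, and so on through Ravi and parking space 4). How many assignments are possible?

Let Aᵢ (for 1 ≤ i ≤ 4) be the placements that put person i in their forbidden parking space. Any j of these fix j positions, leaving (5−j)! ways to fill the rest, and there are C(4,j) ways to pick which j.
By inclusion–exclusion, the number of valid placements is Σ_{j=0}^{4} (−1)^j C(4,j)·(5−j)!.
Computing: 120 − 96 + 36 − 8 + 1 = 53.

53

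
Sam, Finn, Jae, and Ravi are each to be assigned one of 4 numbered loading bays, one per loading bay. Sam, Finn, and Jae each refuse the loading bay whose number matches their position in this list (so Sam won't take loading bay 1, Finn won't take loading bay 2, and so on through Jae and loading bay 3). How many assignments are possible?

11

Let Aᵢ (for i ∈ {1, 2, 3}) be the placements that put person i in their forbidden loading bay. Any j of these fix j positions, leaving (4−j)! ways to fill the rest, and there are C(3,j) ways to pick which j.
By inclusion–exclusion, the number of valid placements is Σ_{j=0}^{3} (−1)^j C(3,j)·(4−j)!.
Computing: 24 − 18 + 6 − 1 = 11.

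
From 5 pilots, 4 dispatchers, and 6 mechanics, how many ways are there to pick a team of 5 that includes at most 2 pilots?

Split by how many pilots are chosen (0 through 2).
Sum: C(5,0)·C(10,5) + C(5,1)·C(10,4) + C(5,2)·C(10,3) = 252 + 1050 + 1200 = 2502.

2502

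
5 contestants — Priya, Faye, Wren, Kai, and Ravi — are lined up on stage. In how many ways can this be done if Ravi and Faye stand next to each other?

Glue Ravi and Faye into one block (2 internal orders), leaving 4 units to arrange in a row.
That gives 2 × 4! = 2 × 24 = 48.

48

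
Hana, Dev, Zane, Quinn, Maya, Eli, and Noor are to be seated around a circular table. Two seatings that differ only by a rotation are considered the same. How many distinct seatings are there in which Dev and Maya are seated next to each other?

240

Treat {Dev, Maya} as one unit (2 internal orders) and seat the resulting 6 units around the table: (5)! circular arrangements.
So 2 × (5)! = 2 × 120 = 240.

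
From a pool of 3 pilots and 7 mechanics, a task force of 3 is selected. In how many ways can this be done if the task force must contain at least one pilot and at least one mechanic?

Total 3-person selections from all 10: C(10,3) = 120.
Selections missing a whole group: no pilots → C(7,3) = 35; no mechanics → C(3,3) = 1.
Both groups omitted at once is impossible, so 120 − 36 = 84.

84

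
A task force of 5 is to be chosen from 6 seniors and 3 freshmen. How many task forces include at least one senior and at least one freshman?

120

Total 5-person selections from all 9: C(9,5) = 126.
Selections missing a whole group: no seniors → C(3,5) = 0; no freshmen → C(6,5) = 6.
Both groups omitted at once is impossible, so 126 − 6 = 120.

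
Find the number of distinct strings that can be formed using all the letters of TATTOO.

60

TATTOO has 6 letters with O appearing twice and T appearing 3 times.
The number of distinct arrangements is 6!/(3!·2!) = 720/12 = 60.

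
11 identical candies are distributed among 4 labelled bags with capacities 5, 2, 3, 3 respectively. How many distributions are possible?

Ignoring the caps, the number of non-negative solutions to x_1+…+x_4 = 11 is C(14,3) = 364.
Subtract solutions that violate a single cap (substitute x_i' = x_i − (cap_i+1)): x_1 ≥ 6 gives C(8,3) = 56; x_2 ≥ 3 gives C(11,3) = 165; x_3 ≥ 4 gives C(10,3) = 120; x_4 ≥ 4 gives C(10,3) = 120. Together 461.
Add back pairs where two caps are both exceeded: 10 + 4 + 4 + 35 + 35 + 20 = 108.
Subtract triples: 0 + 0 + 0 + 1 = 1.
By inclusion–exclusion the count is 364 − 461 + 108 − 1 = 10.

10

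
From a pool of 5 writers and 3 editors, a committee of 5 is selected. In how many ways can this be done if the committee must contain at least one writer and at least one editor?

Unrestricted: C(8,5) = 56 ways to pick any 5 of the 8.
Subtract selections that omit an entire group: no writers → C(3,5) = 0; no editors → C(5,5) = 1.
Both groups omitted at once is impossible, so 56 − 1 = 55.

55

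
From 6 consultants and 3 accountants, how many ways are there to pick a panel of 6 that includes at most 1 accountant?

Split by how many accountants are chosen (0 through 1).
Sum: C(3,0)·C(6,6) + C(3,1)·C(6,5) = 1 + 18 = 19.

19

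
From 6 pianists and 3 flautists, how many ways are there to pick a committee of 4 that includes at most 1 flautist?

75

Split by how many flautists are chosen (0 through 1).
Sum: C(3,0)·C(6,4) + C(3,1)·C(6,3) = 15 + 60 = 75.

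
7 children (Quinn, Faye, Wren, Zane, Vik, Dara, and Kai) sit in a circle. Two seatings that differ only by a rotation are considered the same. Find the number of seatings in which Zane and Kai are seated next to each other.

240

Treat {Zane, Kai} as one unit (2 internal orders) and seat the resulting 6 units around the table: (5)! circular arrangements.
So 2 × (5)! = 2 × 120 = 240.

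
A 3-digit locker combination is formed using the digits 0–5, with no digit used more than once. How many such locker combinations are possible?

This is a permutation of 3 out of 6: P(6,3) = 6!/3!.
6 × 5 × 4 = 120.

120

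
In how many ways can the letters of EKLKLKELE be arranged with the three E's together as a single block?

Treat the 3 copies of E as a single block. The multiset to arrange is then {EEE, K, K, K, L, L, L}, 7 items in all.
That gives (7)!/(3!·3!) = 140 arrangements.

140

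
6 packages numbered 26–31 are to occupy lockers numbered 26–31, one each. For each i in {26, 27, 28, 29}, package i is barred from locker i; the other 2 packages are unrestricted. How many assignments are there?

Let Aᵢ (for 26 ≤ i ≤ 29) be the placements that put package i in its forbidden locker. Any j of these fix j positions, leaving (6−j)! ways to fill the rest, and there are C(4,j) ways to pick which j.
By inclusion–exclusion, the number of valid placements is Σ_{j=0}^{4} (−1)^j C(4,j)·(6−j)!.
Computing: 720 − 480 + 144 − 24 + 2 = 362.

362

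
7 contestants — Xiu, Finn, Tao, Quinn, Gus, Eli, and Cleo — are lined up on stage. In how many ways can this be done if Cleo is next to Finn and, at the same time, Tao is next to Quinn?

Treat {Cleo,Finn} as one block (2 orders) and {Tao,Quinn} as another (2 orders).
That leaves 5 units to arrange: 2 × 2 × 5! = 4 × 120 = 480.

480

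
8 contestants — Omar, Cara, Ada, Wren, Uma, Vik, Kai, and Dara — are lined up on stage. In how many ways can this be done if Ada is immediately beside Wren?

Treat {Ada, Wren} as a single unit. There are 7 units to order, and the pair itself can be ordered 2 ways.
That gives 2 × 7! = 2 × 5040 = 10080.

10080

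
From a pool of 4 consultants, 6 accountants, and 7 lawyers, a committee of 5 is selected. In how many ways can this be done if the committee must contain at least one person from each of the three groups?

Total 5-person selections from all 17: C(17,5) = 6188.
Selections missing a whole group: no consultants → C(13,5) = 1287; no accountants → C(11,5) = 462; no lawyers → C(10,5) = 252.
Add back selections omitting two groups (i.e. drawn from a single group): C(4,5) + C(6,5) + C(7,5) = 27.
By inclusion–exclusion: 6188 − 2001 + 27 = 4214.

4214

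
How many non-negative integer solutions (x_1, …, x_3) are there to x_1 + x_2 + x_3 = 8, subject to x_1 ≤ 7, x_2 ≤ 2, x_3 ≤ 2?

Ignoring the caps, the number of non-negative solutions to x_1+…+x_3 = 8 is C(10,2) = 45.
Subtract solutions that violate a single cap (substitute x_i' = x_i − (cap_i+1)): x_1 ≥ 8 gives C(2,2) = 1; x_2 ≥ 3 gives C(7,2) = 21; x_3 ≥ 3 gives C(7,2) = 21. Together 43.
Add back pairs where two caps are both exceeded: 0 + 0 + 6 = 6.
By inclusion–exclusion the count is 45 − 43 + 6 = 8.

8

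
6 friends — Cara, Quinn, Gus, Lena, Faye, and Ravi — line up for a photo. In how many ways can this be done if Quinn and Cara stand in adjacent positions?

240

Treat {Quinn, Cara} as a single unit. There are 5 units to order, and the pair itself can be ordered 2 ways.
So the count is 2·(5)! = 240.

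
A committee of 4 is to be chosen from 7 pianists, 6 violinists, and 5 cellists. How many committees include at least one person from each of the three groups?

1575

Total 4-person selections from all 18: C(18,4) = 3060.
Subtract selections that omit an entire group: no pianists → C(11,4) = 330; no violinists → C(12,4) = 495; no cellists → C(13,4) = 715.
Add back selections omitting two groups (i.e. drawn from a single group): C(7,4) + C(6,4) + C(5,4) = 55.
By inclusion–exclusion: 3060 − 1540 + 55 = 1575.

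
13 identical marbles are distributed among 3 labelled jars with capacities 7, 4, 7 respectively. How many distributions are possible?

Ignoring the caps, the number of non-negative solutions to x_1+…+x_3 = 13 is C(15,2) = 105.
Subtract solutions that violate a single cap (substitute x_i' = x_i − (cap_i+1)): x_1 ≥ 8 gives C(7,2) = 21; x_2 ≥ 5 gives C(10,2) = 45; x_3 ≥ 8 gives C(7,2) = 21. Together 87.
Add back pairs where two caps are both exceeded: 1 + 0 + 1 = 2.
By inclusion–exclusion the count is 105 − 87 + 2 = 20.

20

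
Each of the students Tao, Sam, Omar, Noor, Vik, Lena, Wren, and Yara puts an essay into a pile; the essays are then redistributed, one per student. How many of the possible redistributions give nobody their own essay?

Let Aᵢ be the assignments in which student i gets their own essay. We want the size of the complement of A₁∪…∪A_8.
By inclusion–exclusion this is Σ_{j=0}^{8} (−1)^j C(8,j)·(8−j)!.
Computing: 40320 − 40320 + 20160 − 6720 + 1680 − 336 + 56 − 8 + 1 = 14833.

14833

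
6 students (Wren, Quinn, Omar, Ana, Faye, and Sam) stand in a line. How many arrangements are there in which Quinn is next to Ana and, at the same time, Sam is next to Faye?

Treat {Quinn,Ana} as one block (2 orders) and {Sam,Faye} as another (2 orders).
That leaves 4 units to arrange: 2 × 2 × 4! = 4 × 24 = 96.

96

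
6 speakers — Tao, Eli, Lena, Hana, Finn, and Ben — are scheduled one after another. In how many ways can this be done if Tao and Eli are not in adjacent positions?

Of the 6! = 720 arrangements, those with Tao and Eli adjacent number 2 × 5! = 240 (treat the pair as a block with 2 internal orders).
So 720 − 240 = 480 arrangements keep them apart.

480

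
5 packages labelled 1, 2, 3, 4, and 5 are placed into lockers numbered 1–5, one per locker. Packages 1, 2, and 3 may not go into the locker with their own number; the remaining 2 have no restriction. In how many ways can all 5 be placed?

64

Let Aᵢ (for i ∈ {1, 2, 3}) be the placements that put package i in its forbidden locker. Any j of these fix j positions, leaving (5−j)! ways to fill the rest, and there are C(3,j) ways to pick which j.
By inclusion–exclusion, the number of valid placements is Σ_{j=0}^{3} (−1)^j C(3,j)·(5−j)!.
Computing: 120 − 72 + 18 − 2 = 64.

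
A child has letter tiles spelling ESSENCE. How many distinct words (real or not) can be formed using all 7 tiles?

420

The 7 letters of ESSENCE have repeats: E appearing 3 times and S appearing twice.
Dividing 7! = 5040 by 3!·2! = 12 for the repeated letters gives 420.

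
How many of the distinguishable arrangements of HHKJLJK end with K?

With the last slot taken by K, it remains to arrange the other 6 letters (HHJLJK).
Those 6 letters have H appearing twice and J appearing twice, giving (6)!/(2!·2!) = 180.

180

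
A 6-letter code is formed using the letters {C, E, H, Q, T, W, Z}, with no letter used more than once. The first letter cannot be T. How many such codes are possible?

The first letter has 7−1 = 6 choices (anything except T).
The remaining 5 letters are filled from the other 6 symbols without repetition: 6 × 5 × 4 × 3 × 2 = 720.
Total: 6 × 720 = 4320.

4320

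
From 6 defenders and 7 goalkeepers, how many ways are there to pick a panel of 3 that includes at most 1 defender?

Split by how many defenders are chosen (0 through 1).
Sum: C(6,0)·C(7,3) + C(6,1)·C(7,2) = 35 + 126 = 161.

161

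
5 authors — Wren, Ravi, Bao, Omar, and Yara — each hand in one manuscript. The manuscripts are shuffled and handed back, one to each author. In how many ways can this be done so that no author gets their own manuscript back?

This is the derangement count D_5: permutations of 5 items with no fixed point.
By inclusion–exclusion this is Σ_{j=0}^{5} (−1)^j C(5,j)·(5−j)!.
Computing: 120 − 120 + 60 − 20 + 5 − 1 = 44.

44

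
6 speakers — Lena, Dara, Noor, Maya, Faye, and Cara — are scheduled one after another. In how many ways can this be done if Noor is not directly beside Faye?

Of the 6! = 720 arrangements, those with Noor and Faye adjacent number 2 × 5! = 240 (treat the pair as a block with 2 internal orders).
Complementary counting: 720 − 240 = 480.

480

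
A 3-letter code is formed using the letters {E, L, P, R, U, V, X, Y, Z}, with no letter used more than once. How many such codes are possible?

504

Choose and order 3 of the 9 symbols: the first letter has 9 options, the next 8, then 7.
That product is 9 × 8 × 7 = 504.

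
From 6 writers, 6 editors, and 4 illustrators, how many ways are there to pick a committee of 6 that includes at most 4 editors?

7947

Split by how many editors are chosen (0 through 4).
Sum: C(6,0)·C(10,6) + C(6,1)·C(10,5) + C(6,2)·C(10,4) + C(6,3)·C(10,3) + C(6,4)·C(10,2) = 210 + 1512 + 3150 + 2400 + 675 = 7947.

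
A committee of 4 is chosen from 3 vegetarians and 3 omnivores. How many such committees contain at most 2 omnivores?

Split by how many omnivores are chosen (0 through 2).
Sum: C(3,0)·C(3,4) + C(3,1)·C(3,3) + C(3,2)·C(3,2) = 0 + 3 + 9 = 12.

12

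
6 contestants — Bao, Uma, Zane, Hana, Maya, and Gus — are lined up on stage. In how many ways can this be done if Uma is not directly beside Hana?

480

There are 6! = 720 arrangements in all. If Uma and Hana are adjacent, merging them into one block gives 2·(5)! = 240 arrangements.
Complementary counting: 720 − 240 = 480.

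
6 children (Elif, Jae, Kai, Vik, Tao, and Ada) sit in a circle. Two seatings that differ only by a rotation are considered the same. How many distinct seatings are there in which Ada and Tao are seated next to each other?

Glue Ada and Tao into a block (2 internal orders). Seating 5 units around a circle gives (4)! arrangements.
So 2 × (4)! = 2 × 24 = 48.

48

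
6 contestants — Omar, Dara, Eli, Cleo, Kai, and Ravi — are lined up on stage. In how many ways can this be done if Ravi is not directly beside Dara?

480

Of the 6! = 720 arrangements, those with Ravi and Dara adjacent number 2 × 5! = 240 (treat the pair as a block with 2 internal orders).
So 720 − 240 = 480 arrangements keep them apart.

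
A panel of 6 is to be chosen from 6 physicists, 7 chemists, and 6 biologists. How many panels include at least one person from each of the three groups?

22785

Unrestricted: C(19,6) = 27132 ways to pick any 6 of the 19.
Subtract selections that omit an entire group: no physicists → C(13,6) = 1716; no chemists → C(12,6) = 924; no biologists → C(13,6) = 1716.
Add back selections omitting two groups (i.e. drawn from a single group): C(6,6) + C(7,6) + C(6,6) = 9.
By inclusion–exclusion: 27132 − 4356 + 9 = 22785.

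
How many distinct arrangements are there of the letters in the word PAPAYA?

PAPAYA has 6 letters with A appearing 3 times and P appearing twice.
The number of distinct arrangements is 6!/(3!·2!) = 720/12 = 60.

60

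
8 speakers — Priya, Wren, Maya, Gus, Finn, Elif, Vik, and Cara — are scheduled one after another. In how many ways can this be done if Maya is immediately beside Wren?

10080

Glue Maya and Wren into one block (2 internal orders), leaving 7 units to arrange in a row.
That gives 2 × 7! = 2 × 5040 = 10080.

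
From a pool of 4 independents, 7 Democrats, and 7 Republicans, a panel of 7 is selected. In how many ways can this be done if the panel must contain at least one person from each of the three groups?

27734

With no constraint there are C(18,7) = 31824 possible selections.
Subtract selections that omit an entire group: no independents → C(14,7) = 3432; no Democrats → C(11,7) = 330; no Republicans → C(11,7) = 330.
Add back selections omitting two groups (i.e. drawn from a single group): C(4,7) + C(7,7) + C(7,7) = 2.
By inclusion–exclusion: 31824 − 4092 + 2 = 27734.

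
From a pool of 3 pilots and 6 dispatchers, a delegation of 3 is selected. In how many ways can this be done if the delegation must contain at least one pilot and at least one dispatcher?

With no constraint there are C(9,3) = 84 possible selections.
Selections missing a whole group: no pilots → C(6,3) = 20; no dispatchers → C(3,3) = 1.
Both groups omitted at once is impossible, so 84 − 21 = 63.

63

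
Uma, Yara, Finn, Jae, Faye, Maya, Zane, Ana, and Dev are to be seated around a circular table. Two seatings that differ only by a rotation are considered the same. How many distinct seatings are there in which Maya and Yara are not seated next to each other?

30240

Without the restriction there are (8)! = 40320 seatings.
Seatings with Maya beside Yara: treat them as a block with 2 internal orders, giving 2 × (7)! = 10080.
Subtracting, 40320 − 10080 = 30240.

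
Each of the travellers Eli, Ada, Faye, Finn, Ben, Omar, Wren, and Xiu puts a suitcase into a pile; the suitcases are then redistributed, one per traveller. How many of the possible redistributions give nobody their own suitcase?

14833

Let Aᵢ be the assignments in which traveller i gets their own suitcase. We want the size of the complement of A₁∪…∪A_8.
By inclusion–exclusion this is Σ_{j=0}^{8} (−1)^j C(8,j)·(8−j)!.
Computing: 40320 − 40320 + 20160 − 6720 + 1680 − 336 + 56 − 8 + 1 = 14833.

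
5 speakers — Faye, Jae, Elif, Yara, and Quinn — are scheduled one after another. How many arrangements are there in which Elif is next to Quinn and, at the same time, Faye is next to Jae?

Treat {Elif,Quinn} as one block (2 orders) and {Faye,Jae} as another (2 orders).
That leaves 3 units to arrange: 2 × 2 × 3! = 4 × 6 = 24.

24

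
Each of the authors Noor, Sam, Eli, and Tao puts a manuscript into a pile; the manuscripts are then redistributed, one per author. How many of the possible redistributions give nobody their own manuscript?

Count assignments avoiding every fixed point. For any j of the 4 authors fixed to their own manuscript, the other 4−j can be arranged in (4−j)! ways.
By inclusion–exclusion this is Σ_{j=0}^{4} (−1)^j C(4,j)·(4−j)!.
Computing: 24 − 24 + 12 − 4 + 1 = 9.

9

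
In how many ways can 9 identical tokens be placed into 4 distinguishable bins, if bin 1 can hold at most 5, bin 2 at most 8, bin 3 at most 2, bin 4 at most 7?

112

Without the upper bounds there are C(12,3) = 220 ways to split 9 among 4 bins.
Subtract solutions that violate a single cap (substitute x_i' = x_i − (cap_i+1)): x_1 ≥ 6 gives C(6,3) = 20; x_2 ≥ 9 gives C(3,3) = 1; x_3 ≥ 3 gives C(9,3) = 84; x_4 ≥ 8 gives C(4,3) = 4. Together 109.
Add back pairs where two caps are both exceeded: 0 + 1 + 0 + 0 + 0 + 0 = 1.
By inclusion–exclusion the count is 220 − 109 + 1 = 112.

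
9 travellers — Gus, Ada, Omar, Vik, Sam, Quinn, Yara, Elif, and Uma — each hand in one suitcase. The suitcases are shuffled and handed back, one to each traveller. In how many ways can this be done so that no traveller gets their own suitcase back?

133496

Let Aᵢ be the assignments in which traveller i gets their own suitcase. We want the size of the complement of A₁∪…∪A_9.
By inclusion–exclusion this is Σ_{j=0}^{9} (−1)^j C(9,j)·(9−j)!.
Computing: 362880 − 362880 + 181440 − 60480 + 15120 − 3024 + 504 − 72 + 9 − 1 = 133496.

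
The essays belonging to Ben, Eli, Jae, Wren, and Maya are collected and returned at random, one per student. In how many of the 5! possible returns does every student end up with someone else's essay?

44

Count assignments avoiding every fixed point. For any j of the 5 students fixed to their own essay, the other 5−j can be arranged in (5−j)! ways.
By inclusion–exclusion this is Σ_{j=0}^{5} (−1)^j C(5,j)·(5−j)!.
Computing: 120 − 120 + 60 − 20 + 5 − 1 = 44.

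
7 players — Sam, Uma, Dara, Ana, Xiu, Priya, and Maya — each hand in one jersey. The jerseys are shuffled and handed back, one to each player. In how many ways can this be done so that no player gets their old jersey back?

1854

Let Aᵢ be the assignments in which player i gets their old jersey. We want the size of the complement of A₁∪…∪A_7.
By inclusion–exclusion this is Σ_{j=0}^{7} (−1)^j C(7,j)·(7−j)!.
Computing: 5040 − 5040 + 2520 − 840 + 210 − 42 + 7 − 1 = 1854.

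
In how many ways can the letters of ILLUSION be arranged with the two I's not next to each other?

There are 8!/(2!·2!) = 10080 arrangements of ILLUSION in total.
If the two I's are adjacent, glue them into one block, leaving 7 items to arrange: (7)!/(2!) = 2520 ways.
Subtracting, 10080 − 2520 = 7560 arrangements keep the I's apart.

7560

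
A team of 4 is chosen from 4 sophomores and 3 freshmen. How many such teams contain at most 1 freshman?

Split by how many freshmen are chosen (0 through 1).
Sum: C(3,0)·C(4,4) + C(3,1)·C(4,3) = 1 + 12 = 13.

13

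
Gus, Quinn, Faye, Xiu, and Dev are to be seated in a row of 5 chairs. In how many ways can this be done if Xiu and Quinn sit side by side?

Place the 3 others and the Xiu-Quinn pair as 4 objects in a line; the pair has 2 internal arrangements.
That gives 2 × 4! = 2 × 24 = 48.

48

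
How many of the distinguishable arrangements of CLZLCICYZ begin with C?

5040

With the first slot taken by C, it remains to arrange the other 8 letters (LZLCICYZ).
Those 8 letters have C appearing twice, L appearing twice, and Z appearing twice, giving (8)!/(2!·2!·2!) = 5040.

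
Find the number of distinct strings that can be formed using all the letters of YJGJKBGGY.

15120

Letter multiplicities in YJGJKBGGY: B×1, G×3, J×2, K×1, Y×2.
So there are 9! / (3!·2!·2!) = 15120 distinguishable arrangements.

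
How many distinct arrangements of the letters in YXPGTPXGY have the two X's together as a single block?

5040

Treat the 2 copies of X as a single block. The multiset to arrange is then {XX, G, G, P, P, T, Y, Y}, 8 items in all.
That gives (8)!/(2!·2!·2!) = 5040 arrangements.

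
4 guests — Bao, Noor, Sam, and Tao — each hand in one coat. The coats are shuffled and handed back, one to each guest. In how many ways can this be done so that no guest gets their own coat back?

9

This is the derangement count D_4: permutations of 4 items with no fixed point.
By inclusion–exclusion this is Σ_{j=0}^{4} (−1)^j C(4,j)·(4−j)!.
Computing: 24 − 24 + 12 − 4 + 1 = 9.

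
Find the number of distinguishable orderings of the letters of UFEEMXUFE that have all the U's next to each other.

3360

Treat the 2 copies of U as a single block. The multiset to arrange is then {UU, E, E, E, F, F, M, X}, 8 items in all.
That gives (8)!/(3!·2!) = 3360 arrangements.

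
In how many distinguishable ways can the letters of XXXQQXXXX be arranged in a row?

36

XXXQQXXXX has 9 letters with Q appearing twice and X appearing 7 times.
So there are 9! / (7!·2!) = 36 distinguishable arrangements.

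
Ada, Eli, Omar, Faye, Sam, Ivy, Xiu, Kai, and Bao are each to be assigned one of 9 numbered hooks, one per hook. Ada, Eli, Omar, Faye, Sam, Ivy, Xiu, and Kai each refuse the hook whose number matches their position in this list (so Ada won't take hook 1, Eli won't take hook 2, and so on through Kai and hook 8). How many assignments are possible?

Let Aᵢ (for 1 ≤ i ≤ 8) be the placements that put person i in their forbidden hook. Any j of these fix j positions, leaving (9−j)! ways to fill the rest, and there are C(8,j) ways to pick which j.
By inclusion–exclusion, the number of valid placements is Σ_{j=0}^{8} (−1)^j C(8,j)·(9−j)!.
Computing: 362880 − 322560 + 141120 − 40320 + 8400 − 1344 + 168 − 16 + 1 = 148329.

148329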